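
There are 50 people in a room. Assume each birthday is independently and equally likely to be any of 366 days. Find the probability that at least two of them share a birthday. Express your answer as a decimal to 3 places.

0.970

It's easier to compute the probability that all 50 are distinct.
P(all distinct) = 366/366 · 365/366 · ··· · 317/366 ≈ 0.030.
So the probability of at least one match is 1 − 0.030 = 0.970.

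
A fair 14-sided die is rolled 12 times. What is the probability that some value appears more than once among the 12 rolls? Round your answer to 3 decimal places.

0.999

P(all 12 different) = 14/14 · 13/14 · ··· · 3/14 ≈ 0.001.
P(at least two equal) = 1 − 0.001 = 0.999.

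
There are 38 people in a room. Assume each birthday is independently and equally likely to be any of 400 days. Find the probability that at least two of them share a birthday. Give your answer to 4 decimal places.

0.8372

It's easier to compute the probability that all 38 are distinct.
P(all distinct) = 400/400 · 399/400 · ··· · 363/400 ≈ 0.1628.
So the probability of at least one match is 1 − 0.1628 = 0.8372.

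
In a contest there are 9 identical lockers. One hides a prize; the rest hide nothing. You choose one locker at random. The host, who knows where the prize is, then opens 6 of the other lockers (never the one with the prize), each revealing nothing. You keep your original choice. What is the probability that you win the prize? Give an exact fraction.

1/9

The host can always open 6 empty lockers regardless of your choice, so the reveals give no information about your original locker.
P(win by staying) = 1/9.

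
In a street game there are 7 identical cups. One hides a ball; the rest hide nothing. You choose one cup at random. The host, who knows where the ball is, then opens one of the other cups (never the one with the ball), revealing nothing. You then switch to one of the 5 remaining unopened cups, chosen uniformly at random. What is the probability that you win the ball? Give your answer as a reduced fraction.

Your original cup holds the ball with probability 1/7, so the other 6 collectively hold it with probability 6/7.
The host can always find an empty cup to open, so this doesn't change that 6/7; it is now spread over the 5 remaining unopened cups.
P(win by switching) = (6/7) · (1/5) = 6/35.

6/35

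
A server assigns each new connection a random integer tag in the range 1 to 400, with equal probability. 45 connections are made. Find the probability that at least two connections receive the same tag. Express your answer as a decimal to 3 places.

It's easier to compute the probability that all 45 are distinct.
P(all distinct) = 400/400 · 399/400 · ··· · 356/400 ≈ 0.076.
So the probability of at least one match is 1 − 0.076 = 0.924.

0.924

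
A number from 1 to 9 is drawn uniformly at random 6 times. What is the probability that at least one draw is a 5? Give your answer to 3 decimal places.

0.507

P(no draw is a 5) = (8/9)^6 ≈ 0.493.
P(at least one) = 1 − 0.493 = 0.507.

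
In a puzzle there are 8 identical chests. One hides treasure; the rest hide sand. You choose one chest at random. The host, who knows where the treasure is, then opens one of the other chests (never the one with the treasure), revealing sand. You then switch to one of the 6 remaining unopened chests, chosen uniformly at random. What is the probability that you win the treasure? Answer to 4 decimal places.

Your original chest holds the treasure with probability 1/8, so the other 7 collectively hold it with probability 7/8.
The host can always find an empty chest to open, so this doesn't change that 7/8; it is now spread over the 6 remaining unopened chests.
P(win by switching) = (7/8) · (1/6) = 7/48 ≈ 0.1458.

0.1458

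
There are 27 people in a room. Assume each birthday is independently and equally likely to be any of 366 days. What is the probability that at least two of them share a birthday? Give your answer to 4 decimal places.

0.6258

It's easier to compute the probability that all 27 are distinct.
P(all distinct) = 366/366 · 365/366 · ··· · 340/366 ≈ 0.3742.
So the probability of at least one match is 1 − 0.3742 = 0.6258.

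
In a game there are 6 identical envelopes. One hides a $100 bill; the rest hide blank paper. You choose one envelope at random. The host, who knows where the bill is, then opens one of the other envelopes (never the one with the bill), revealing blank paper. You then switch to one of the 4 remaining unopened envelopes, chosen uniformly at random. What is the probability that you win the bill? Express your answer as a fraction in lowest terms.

Your original envelope holds the bill with probability 1/6, so the other 5 collectively hold it with probability 5/6.
The host can always find an empty envelope to open, so this doesn't change that 5/6; it is now spread over the 4 remaining unopened envelopes.
P(win by switching) = (5/6) · (1/4) = 5/24.

5/24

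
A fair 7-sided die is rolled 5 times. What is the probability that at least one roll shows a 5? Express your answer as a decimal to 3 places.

0.537

P(no roll shows a 5) = (6/7)^5 ≈ 0.463.
P(at least one) = 1 − 0.463 = 0.537.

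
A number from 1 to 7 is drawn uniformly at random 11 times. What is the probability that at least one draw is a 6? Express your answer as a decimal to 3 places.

0.817

P(no draw is a 6) = (6/7)^11 ≈ 0.183.
P(at least one) = 1 − 0.183 = 0.817.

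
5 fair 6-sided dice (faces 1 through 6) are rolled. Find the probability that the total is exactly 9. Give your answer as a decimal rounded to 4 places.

There are 6^5 = 7776 equally likely outcomes.
The number of ordered 5-tuples from {1,…,6} summing to 9 is 70.
P(sum = 9) = 70/7776 = 35/3888 ≈ 0.0090.

0.0090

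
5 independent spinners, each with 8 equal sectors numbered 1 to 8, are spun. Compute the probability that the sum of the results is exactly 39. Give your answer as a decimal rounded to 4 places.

There are 8^5 = 32768 equally likely outcomes.
The number of ordered 5-tuples from {1,…,8} summing to 39 is 5.
P(sum = 39) = 5/32768 ≈ 0.0002.

0.0002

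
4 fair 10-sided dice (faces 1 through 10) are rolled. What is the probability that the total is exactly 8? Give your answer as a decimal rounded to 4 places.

There are 10^4 = 10000 equally likely outcomes.
The number of ordered 4-tuples from {1,…,10} summing to 8 is 35.
P(sum = 8) = 35/10000 = 7/2000 ≈ 0.0035.

0.0035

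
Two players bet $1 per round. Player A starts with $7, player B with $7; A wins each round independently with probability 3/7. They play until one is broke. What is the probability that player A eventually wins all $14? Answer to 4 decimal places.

Let r = q/p = (4/7)/(3/7) = 4/3. The recurrence P(i) = p·P(i+1) + q·P(i−1) with P(0)=0, P(14)=1 gives P(i) = (1 − r^i)/(1 − r^14).
P(7) = (1 − (4/3)^7) / (1 − (4/3)^14) = 2187/18571 ≈ 0.1178.

0.1178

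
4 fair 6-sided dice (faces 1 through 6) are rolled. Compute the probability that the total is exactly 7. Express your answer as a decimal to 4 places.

0.0154

There are 6^4 = 1296 equally likely outcomes.
The number of ordered 4-tuples from {1,…,6} summing to 7 is 20.
P(sum = 7) = 20/1296 = 5/324 ≈ 0.0154.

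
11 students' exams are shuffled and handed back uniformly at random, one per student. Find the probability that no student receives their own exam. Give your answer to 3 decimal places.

0.368

This is the derangement probability: permutations of 11 with no fixed point.
D(11) = 11! · (1 − 1/1! + 1/2! − ··· + (−1)^11/11!) = 14684570.
P = 14684570/39916800 = 1468457/3991680 ≈ 0.368.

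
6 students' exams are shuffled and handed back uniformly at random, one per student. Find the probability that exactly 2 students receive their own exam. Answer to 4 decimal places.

Choose which 2 of the 6 are fixed: C(6,2) = 15 ways.
The remaining 4 must have no fixed point: D(4) = 9.
P = 15·9/720 = 3/16 ≈ 0.1875.

0.1875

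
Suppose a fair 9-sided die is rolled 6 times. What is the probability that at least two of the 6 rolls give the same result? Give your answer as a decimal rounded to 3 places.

P(all 6 different) = 9/9 · 8/9 · ··· · 4/9 ≈ 0.114.
P(at least two equal) = 1 − 0.114 = 0.886.

0.886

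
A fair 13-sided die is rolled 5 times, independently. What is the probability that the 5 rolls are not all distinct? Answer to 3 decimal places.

0.584

P(all 5 different) = 13/13 · 12/13 · ··· · 9/13 ≈ 0.416.
P(at least two equal) = 1 − 0.416 = 0.584.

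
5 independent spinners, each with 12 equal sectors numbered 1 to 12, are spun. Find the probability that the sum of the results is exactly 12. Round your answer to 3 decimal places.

0.001

There are 12^5 = 248832 equally likely outcomes.
The number of ordered 5-tuples from {1,…,12} summing to 12 is 330.
P(sum = 12) = 330/248832 = 55/41472 ≈ 0.001.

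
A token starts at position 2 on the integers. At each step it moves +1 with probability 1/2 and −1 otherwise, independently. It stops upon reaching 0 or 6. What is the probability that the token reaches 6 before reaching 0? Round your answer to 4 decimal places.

0.3333

With a fair step, P(i) = ½P(i−1) + ½P(i+1) with P(0)=0, P(6)=1 has the linear solution P(i) = i/6.
P(2) = 2/6 = 1/3 ≈ 0.3333.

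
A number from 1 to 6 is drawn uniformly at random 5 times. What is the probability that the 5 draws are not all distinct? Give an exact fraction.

49/54

P(all 5 different) = 6/6 · 5/6 · ··· · 2/6 = 5/54.
P(at least two equal) = 1 − 5/54 = 49/54.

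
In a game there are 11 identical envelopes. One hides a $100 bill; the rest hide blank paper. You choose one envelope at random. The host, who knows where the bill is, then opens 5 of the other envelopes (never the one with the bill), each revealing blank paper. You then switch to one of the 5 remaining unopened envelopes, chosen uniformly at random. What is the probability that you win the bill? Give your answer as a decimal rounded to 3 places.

0.182

Your original envelope holds the bill with probability 1/11, so the other 10 collectively hold it with probability 10/11.
The host can always find 5 empty envelopes to open, so the reveals don't change that 10/11; it is now spread over the 5 remaining unopened envelopes.
P(win by switching) = (10/11) · (1/5) = 2/11 ≈ 0.182.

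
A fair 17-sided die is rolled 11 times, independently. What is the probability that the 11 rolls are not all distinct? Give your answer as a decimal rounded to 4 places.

0.9856

P(all 11 different) = 17/17 · 16/17 · ··· · 7/17 ≈ 0.0144.
P(at least two equal) = 1 − 0.0144 = 0.9856.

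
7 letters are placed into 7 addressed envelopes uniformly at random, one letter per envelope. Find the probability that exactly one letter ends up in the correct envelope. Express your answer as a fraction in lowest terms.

Choose which one is fixed: C(7,1) = 7 ways.
The remaining 6 must have no fixed point: D(6) = 265.
P = 7·265/5040 = 53/144.

53/144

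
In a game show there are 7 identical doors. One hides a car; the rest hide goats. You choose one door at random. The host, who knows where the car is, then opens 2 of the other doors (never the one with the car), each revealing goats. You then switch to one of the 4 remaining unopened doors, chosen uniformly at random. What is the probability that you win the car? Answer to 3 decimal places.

0.214

Your original door holds the car with probability 1/7, so the other 6 collectively hold it with probability 6/7.
The host can always find 2 empty doors to open, so the reveals don't change that 6/7; it is now spread over the 4 remaining unopened doors.
P(win by switching) = (6/7) · (1/4) = 3/14 ≈ 0.214.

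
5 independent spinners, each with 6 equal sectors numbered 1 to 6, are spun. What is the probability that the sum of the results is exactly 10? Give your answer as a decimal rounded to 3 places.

There are 6^5 = 7776 equally likely outcomes.
The number of ordered 5-tuples from {1,…,6} summing to 10 is 126.
P(sum = 10) = 126/7776 = 7/432 ≈ 0.016.

0.016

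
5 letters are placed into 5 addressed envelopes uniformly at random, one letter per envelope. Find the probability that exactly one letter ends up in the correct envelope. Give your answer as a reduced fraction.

Choose which one is fixed: C(5,1) = 5 ways.
The remaining 4 must have no fixed point: D(4) = 9.
P = 5·9/120 = 3/8.

3/8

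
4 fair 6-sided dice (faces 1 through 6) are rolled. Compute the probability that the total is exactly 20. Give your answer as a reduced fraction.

35/1296

There are 6^4 = 1296 equally likely outcomes.
The number of ordered 4-tuples from {1,…,6} summing to 20 is 35.
P(sum = 20) = 35/1296.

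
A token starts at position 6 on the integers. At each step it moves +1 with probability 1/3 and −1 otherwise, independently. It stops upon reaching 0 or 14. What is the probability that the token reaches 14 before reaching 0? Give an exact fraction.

21/5461

Let r = q/p = (2/3)/(1/3) = 2. The recurrence P(i) = p·P(i+1) + q·P(i−1) with P(0)=0, P(14)=1 gives P(i) = (1 − r^i)/(1 − r^14).
P(6) = (1 − (2)^6) / (1 − (2)^14) = 21/5461.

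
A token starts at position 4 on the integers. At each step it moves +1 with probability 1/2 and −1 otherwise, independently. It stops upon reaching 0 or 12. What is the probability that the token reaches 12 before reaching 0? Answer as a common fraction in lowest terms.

With a fair step, P(i) = ½P(i−1) + ½P(i+1) with P(0)=0, P(12)=1 has the linear solution P(i) = i/12.
P(4) = 4/12 = 1/3.

1/3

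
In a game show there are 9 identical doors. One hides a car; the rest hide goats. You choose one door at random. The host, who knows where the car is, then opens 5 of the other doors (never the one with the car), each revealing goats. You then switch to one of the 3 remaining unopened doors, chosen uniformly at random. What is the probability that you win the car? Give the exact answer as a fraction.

8/27

Your original door holds the car with probability 1/9, so the other 8 collectively hold it with probability 8/9.
The host can always find 5 empty doors to open, so the reveals don't change that 8/9; it is now spread over the 3 remaining unopened doors.
P(win by switching) = (8/9) · (1/3) = 8/27.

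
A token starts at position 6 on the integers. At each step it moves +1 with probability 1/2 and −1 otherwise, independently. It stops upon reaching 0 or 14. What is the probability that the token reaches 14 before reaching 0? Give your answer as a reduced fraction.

3/7

With a fair step, P(i) = ½P(i−1) + ½P(i+1) with P(0)=0, P(14)=1 has the linear solution P(i) = i/14.
P(6) = 6/14 = 3/7.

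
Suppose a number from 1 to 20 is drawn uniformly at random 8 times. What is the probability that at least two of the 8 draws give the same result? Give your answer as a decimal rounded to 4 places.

0.8016

P(all 8 different) = 20/20 · 19/20 · ··· · 13/20 ≈ 0.1984.
P(at least two equal) = 1 − 0.1984 = 0.8016.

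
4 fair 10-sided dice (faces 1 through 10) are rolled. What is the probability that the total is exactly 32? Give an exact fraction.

33/2000

There are 10^4 = 10000 equally likely outcomes.
The number of ordered 4-tuples from {1,…,10} summing to 32 is 165.
P(sum = 32) = 165/10000 = 33/2000.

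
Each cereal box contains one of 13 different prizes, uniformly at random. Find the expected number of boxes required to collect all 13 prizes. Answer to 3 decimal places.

After i distinct types are collected, each trial gives a new one with probability (13−i)/13, so the expected wait for the next new type is 13/(13−i).
E = 13/13 + 13/12 + 13/11 + 13/10 + 13/9 + 13/8 + 13/7 + 13/6 + 13/5 + 13/4 + 13/3 + 13/2 + 13/1 = 1145993/27720 ≈ 41.342.

41.342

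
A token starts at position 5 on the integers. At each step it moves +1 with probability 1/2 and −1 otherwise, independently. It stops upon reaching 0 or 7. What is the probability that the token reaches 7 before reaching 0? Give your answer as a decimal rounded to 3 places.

With a fair step, P(i) = ½P(i−1) + ½P(i+1) with P(0)=0, P(7)=1 has the linear solution P(i) = i/7.
P(5) = 5/7 ≈ 0.714.

0.714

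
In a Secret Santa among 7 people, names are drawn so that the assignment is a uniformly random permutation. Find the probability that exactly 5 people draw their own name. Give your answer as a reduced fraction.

Choose which 5 of the 7 are fixed: C(7,5) = 21 ways.
The remaining 2 must have no fixed point: D(2) = 1.
P = 21·1/5040 = 1/240.

1/240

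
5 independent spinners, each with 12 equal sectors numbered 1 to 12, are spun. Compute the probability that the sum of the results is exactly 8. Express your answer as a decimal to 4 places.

0.0001

There are 12^5 = 248832 equally likely outcomes.
The number of ordered 5-tuples from {1,…,12} summing to 8 is 35.
P(sum = 8) = 35/248832 ≈ 0.0001.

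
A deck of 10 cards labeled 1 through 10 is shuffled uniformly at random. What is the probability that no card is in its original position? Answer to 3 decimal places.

This is the derangement probability: permutations of 10 with no fixed point.
D(10) = 10! · (1 − 1/1! + 1/2! − ··· + (−1)^10/10!) = 1334961.
P = 1334961/3628800 = 16481/44800 ≈ 0.368.

0.368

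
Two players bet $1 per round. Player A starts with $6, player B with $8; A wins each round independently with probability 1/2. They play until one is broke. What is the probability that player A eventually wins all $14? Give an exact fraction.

With a fair step, P(i) = ½P(i−1) + ½P(i+1) with P(0)=0, P(14)=1 has the linear solution P(i) = i/14.
P(6) = 6/14 = 3/7.

3/7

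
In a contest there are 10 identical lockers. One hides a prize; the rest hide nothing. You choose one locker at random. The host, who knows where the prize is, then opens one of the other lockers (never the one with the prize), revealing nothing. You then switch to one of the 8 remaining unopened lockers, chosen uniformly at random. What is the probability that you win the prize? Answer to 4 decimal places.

Your original locker holds the prize with probability 1/10, so the other 9 collectively hold it with probability 9/10.
The host can always find an empty locker to open, so this doesn't change that 9/10; it is now spread over the 8 remaining unopened lockers.
P(win by switching) = (9/10) · (1/8) = 9/80 ≈ 0.1125.

0.1125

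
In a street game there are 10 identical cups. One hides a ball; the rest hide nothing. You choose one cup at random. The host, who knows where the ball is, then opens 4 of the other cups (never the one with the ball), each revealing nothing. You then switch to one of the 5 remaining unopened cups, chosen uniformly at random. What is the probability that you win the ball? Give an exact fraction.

Your original cup holds the ball with probability 1/10, so the other 9 collectively hold it with probability 9/10.
The host can always find 4 empty cups to open, so the reveals don't change that 9/10; it is now spread over the 5 remaining unopened cups.
P(win by switching) = (9/10) · (1/5) = 9/50.

9/50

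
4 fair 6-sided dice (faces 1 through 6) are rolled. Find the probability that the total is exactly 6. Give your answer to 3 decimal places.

There are 6^4 = 1296 equally likely outcomes.
The number of ordered 4-tuples from {1,…,6} summing to 6 is 10.
P(sum = 6) = 10/1296 = 5/648 ≈ 0.008.

0.008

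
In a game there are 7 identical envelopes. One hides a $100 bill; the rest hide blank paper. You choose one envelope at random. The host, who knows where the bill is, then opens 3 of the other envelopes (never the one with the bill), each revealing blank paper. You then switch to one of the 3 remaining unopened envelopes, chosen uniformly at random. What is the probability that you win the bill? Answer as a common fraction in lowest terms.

Your original envelope holds the bill with probability 1/7, so the other 6 collectively hold it with probability 6/7.
The host can always find 3 empty envelopes to open, so the reveals don't change that 6/7; it is now spread over the 3 remaining unopened envelopes.
P(win by switching) = (6/7) · (1/3) = 2/7.

2/7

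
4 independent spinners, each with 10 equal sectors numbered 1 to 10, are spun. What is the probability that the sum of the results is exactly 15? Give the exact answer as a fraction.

87/2500

There are 10^4 = 10000 equally likely outcomes.
The number of ordered 4-tuples from {1,…,10} summing to 15 is 348.
P(sum = 15) = 348/10000 = 87/2500.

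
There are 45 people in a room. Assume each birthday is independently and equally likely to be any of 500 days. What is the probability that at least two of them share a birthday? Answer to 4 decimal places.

It's easier to compute the probability that all 45 are distinct.
P(all distinct) = 500/500 · 499/500 · ··· · 456/500 ≈ 0.1298.
So the probability of at least one match is 1 − 0.1298 = 0.8702.

0.8702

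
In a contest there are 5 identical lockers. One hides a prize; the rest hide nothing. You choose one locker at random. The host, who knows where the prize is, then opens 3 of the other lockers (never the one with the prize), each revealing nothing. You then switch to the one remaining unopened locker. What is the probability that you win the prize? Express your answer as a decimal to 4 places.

0.8000

Your original locker holds the prize with probability 1/5, so the other 4 collectively hold it with probability 4/5.
The host can always find 3 empty lockers to open, so the reveals don't change that 4/5; it is now spread over the 1 remaining unopened locker.
P(win by switching) = (4/5) · (1/1) = 4/5 ≈ 0.8000.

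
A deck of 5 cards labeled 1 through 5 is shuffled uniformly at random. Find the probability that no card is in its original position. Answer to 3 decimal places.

This is the derangement probability: permutations of 5 with no fixed point.
D(5) = 5! · (1 − 1/1! + 1/2! − ··· + (−1)^5/5!) = 44.
P = 44/120 = 11/30 ≈ 0.367.

0.367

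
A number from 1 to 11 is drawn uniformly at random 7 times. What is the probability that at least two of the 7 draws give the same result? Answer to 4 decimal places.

0.9147

P(all 7 different) = 11/11 · 10/11 · ··· · 5/11 ≈ 0.0853.
P(at least two equal) = 1 − 0.0853 = 0.9147.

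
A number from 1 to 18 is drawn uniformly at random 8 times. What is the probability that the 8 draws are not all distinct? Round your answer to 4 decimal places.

0.8399

P(all 8 different) = 18/18 · 17/18 · ··· · 11/18 ≈ 0.1601.
P(at least two equal) = 1 − 0.1601 = 0.8399.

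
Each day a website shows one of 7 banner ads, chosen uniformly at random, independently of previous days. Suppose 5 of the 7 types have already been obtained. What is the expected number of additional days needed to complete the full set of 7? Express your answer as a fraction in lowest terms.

21/2

Starting from 5 distinct types, each trial gives a new one with probability (7−i)/7 when i types are held, so the wait for the next new type is 7/(7−i).
E = 7/2 + 7/1 = 21/2.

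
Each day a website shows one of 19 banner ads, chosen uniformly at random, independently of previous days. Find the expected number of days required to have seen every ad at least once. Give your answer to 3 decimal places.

67.407

After i distinct types are collected, each trial gives a new one with probability (19−i)/19, so the expected wait for the next new type is 19/(19−i).
E = 19/19 + 19/18 + 19/17 + 19/16 + 19/15 + 19/14 + 19/13 + 19/12 + 19/11 + 19/10 + 19/9 + 19/8 + 19/7 + 19/6 + 19/5 + 19/4 + 19/3 + 19/2 + 19/1 = 275295799/4084080 ≈ 67.407.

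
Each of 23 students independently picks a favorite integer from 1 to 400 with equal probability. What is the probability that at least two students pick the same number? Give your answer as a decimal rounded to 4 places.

It's easier to compute the probability that all 23 are distinct.
P(all distinct) = 400/400 · 399/400 · ··· · 378/400 ≈ 0.5248.
So the probability of at least one match is 1 − 0.5248 = 0.4752.

0.4752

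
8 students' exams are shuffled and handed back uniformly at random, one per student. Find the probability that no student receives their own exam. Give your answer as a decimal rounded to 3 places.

This is the derangement probability: permutations of 8 with no fixed point.
D(8) = 8! · (1 − 1/1! + 1/2! − ··· + (−1)^8/8!) = 14833.
P = 14833/40320 = 2119/5760 ≈ 0.368.

0.368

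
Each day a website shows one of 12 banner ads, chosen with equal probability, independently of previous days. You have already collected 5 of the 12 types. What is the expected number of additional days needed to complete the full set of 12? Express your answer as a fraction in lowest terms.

1089/35

Starting from 5 distinct types, each trial gives a new one with probability (12−i)/12 when i types are held, so the wait for the next new type is 12/(12−i).
E = 12/7 + 12/6 + 12/5 + 12/4 + 12/3 + 12/2 + 12/1 = 1089/35.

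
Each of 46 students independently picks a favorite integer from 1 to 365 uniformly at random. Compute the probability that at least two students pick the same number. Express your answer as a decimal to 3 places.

0.948

It's easier to compute the probability that all 46 are distinct.
P(all distinct) = 365/365 · 364/365 · ··· · 320/365 ≈ 0.052.
So the probability of at least one match is 1 − 0.052 = 0.948.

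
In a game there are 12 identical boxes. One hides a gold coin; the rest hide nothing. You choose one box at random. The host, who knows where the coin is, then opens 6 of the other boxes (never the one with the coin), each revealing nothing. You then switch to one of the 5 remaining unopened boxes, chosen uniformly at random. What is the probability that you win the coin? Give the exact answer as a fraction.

Your original box holds the coin with probability 1/12, so the other 11 collectively hold it with probability 11/12.
The host can always find 6 empty boxes to open, so the reveals don't change that 11/12; it is now spread over the 5 remaining unopened boxes.
P(win by switching) = (11/12) · (1/5) = 11/60.

11/60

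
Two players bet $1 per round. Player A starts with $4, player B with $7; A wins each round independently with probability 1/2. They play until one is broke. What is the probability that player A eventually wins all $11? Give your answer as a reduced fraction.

4/11

With a fair step, P(i) = ½P(i−1) + ½P(i+1) with P(0)=0, P(11)=1 has the linear solution P(i) = i/11.
P(4) = 4/11.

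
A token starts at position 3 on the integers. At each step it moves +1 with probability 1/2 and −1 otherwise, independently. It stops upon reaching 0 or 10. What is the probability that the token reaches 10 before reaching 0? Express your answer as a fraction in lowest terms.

With a fair step, P(i) = ½P(i−1) + ½P(i+1) with P(0)=0, P(10)=1 has the linear solution P(i) = i/10.
P(3) = 3/10.

3/10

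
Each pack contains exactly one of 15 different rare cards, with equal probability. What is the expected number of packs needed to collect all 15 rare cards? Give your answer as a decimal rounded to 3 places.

49.773

After i distinct types are collected, each trial gives a new one with probability (15−i)/15, so the expected wait for the next new type is 15/(15−i).
E = 15/15 + 15/14 + 15/13 + 15/12 + 15/11 + 15/10 + 15/9 + 15/8 + 15/7 + 15/6 + 15/5 + 15/4 + 15/3 + 15/2 + 15/1 = 1195757/24024 ≈ 49.773.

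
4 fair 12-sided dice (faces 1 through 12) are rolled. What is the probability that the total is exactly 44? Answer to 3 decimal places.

0.002

There are 12^4 = 20736 equally likely outcomes.
The number of ordered 4-tuples from {1,…,12} summing to 44 is 35.
P(sum = 44) = 35/20736 ≈ 0.002.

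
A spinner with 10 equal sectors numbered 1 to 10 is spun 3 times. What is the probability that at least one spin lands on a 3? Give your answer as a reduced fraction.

P(no spin lands on a 3) = (9/10)^3 = 729/1000.
P(at least one) = 1 − 729/1000 = 271/1000.

271/1000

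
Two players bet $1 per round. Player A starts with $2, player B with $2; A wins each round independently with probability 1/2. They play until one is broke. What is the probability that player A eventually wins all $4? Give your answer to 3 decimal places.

With a fair step, P(i) = ½P(i−1) + ½P(i+1) with P(0)=0, P(4)=1 has the linear solution P(i) = i/4.
P(2) = 2/4 = 1/2 ≈ 0.500.

0.500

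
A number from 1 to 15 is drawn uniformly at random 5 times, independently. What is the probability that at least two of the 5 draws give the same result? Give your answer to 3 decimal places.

0.525

P(all 5 different) = 15/15 · 14/15 · ··· · 11/15 ≈ 0.475.
P(at least two equal) = 1 − 0.475 = 0.525.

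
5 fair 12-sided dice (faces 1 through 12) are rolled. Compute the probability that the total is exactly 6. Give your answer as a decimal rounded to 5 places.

There are 12^5 = 248832 equally likely outcomes.
The number of ordered 5-tuples from {1,…,12} summing to 6 is 5.
P(sum = 6) = 5/248832 ≈ 0.00002.

0.00002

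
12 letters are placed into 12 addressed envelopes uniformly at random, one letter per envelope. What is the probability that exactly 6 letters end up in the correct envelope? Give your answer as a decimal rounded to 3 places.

Choose which 6 of the 12 are fixed: C(12,6) = 924 ways.
The remaining 6 must have no fixed point: D(6) = 265.
P = 924·265/479001600 = 53/103680 ≈ 0.001.

0.001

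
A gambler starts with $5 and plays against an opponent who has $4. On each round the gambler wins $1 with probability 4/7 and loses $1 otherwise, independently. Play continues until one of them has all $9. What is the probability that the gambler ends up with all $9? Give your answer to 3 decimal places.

Let r = q/p = (3/7)/(4/7) = 3/4. The recurrence P(i) = p·P(i+1) + q·P(i−1) with P(0)=0, P(9)=1 gives P(i) = (1 − r^i)/(1 − r^9).
P(5) = (1 − (3/4)^5) / (1 − (3/4)^9) = 199936/242461 ≈ 0.825.

0.825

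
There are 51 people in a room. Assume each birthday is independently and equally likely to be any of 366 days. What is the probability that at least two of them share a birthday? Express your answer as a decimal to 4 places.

It's easier to compute the probability that all 51 are distinct.
P(all distinct) = 366/366 · 365/366 · ··· · 316/366 ≈ 0.0258.
So the probability of at least one match is 1 − 0.0258 = 0.9742.

0.9742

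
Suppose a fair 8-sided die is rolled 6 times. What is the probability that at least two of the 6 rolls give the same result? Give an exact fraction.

P(all 6 different) = 8/8 · 7/8 · ··· · 3/8 = 315/4096.
P(at least two equal) = 1 − 315/4096 = 3781/4096.

3781/4096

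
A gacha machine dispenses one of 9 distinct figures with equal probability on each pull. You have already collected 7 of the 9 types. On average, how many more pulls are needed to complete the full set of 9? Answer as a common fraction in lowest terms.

Starting from 7 distinct types, each trial gives a new one with probability (9−i)/9 when i types are held, so the wait for the next new type is 9/(9−i).
E = 9/2 + 9/1 = 27/2.

27/2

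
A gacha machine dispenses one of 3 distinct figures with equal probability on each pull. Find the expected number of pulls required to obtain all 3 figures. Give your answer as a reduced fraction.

11/2

After i distinct types are collected, each trial gives a new one with probability (3−i)/3, so the expected wait for the next new type is 3/(3−i).
E = 3/3 + 3/2 + 3/1 = 11/2.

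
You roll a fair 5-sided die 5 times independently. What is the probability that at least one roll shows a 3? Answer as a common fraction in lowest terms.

2101/3125

P(no roll shows a 3) = (4/5)^5 = 1024/3125.
P(at least one) = 1 − 1024/3125 = 2101/3125.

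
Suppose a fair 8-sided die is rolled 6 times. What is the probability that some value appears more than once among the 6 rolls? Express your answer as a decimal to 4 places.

P(all 6 different) = 8/8 · 7/8 · ··· · 3/8 ≈ 0.0769.
P(at least two equal) = 1 − 0.0769 = 0.9231.

0.9231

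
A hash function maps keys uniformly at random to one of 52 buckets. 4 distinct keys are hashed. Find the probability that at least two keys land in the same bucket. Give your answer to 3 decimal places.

0.111

It's easier to compute the probability that all 4 are distinct.
P(all distinct) = 52/52 · 51/52 · ··· · 49/52 ≈ 0.889.
So the probability of at least one match is 1 − 0.889 = 0.111.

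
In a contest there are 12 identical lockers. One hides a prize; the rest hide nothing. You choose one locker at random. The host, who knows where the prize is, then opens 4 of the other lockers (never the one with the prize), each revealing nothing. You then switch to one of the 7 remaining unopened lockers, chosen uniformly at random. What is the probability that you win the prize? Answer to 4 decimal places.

Your original locker holds the prize with probability 1/12, so the other 11 collectively hold it with probability 11/12.
The host can always find 4 empty lockers to open, so the reveals don't change that 11/12; it is now spread over the 7 remaining unopened lockers.
P(win by switching) = (11/12) · (1/7) = 11/84 ≈ 0.1310.

0.1310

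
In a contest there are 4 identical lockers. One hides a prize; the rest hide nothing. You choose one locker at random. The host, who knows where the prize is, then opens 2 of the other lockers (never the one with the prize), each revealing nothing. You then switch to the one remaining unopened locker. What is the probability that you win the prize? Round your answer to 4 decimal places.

Your original locker holds the prize with probability 1/4, so the other 3 collectively hold it with probability 3/4.
The host can always find 2 empty lockers to open, so the reveals don't change that 3/4; it is now spread over the 1 remaining unopened locker.
P(win by switching) = (3/4) · (1/1) = 3/4 ≈ 0.7500.

0.7500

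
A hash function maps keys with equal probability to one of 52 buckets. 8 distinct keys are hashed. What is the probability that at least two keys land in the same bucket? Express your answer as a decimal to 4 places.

It's easier to compute the probability that all 8 are distinct.
P(all distinct) = 52/52 · 51/52 · ··· · 45/52 ≈ 0.5676.
So the probability of at least one match is 1 − 0.5676 = 0.4324.

0.4324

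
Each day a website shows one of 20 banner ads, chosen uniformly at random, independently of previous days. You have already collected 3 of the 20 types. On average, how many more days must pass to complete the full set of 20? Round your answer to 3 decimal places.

Starting from 3 distinct types, each trial gives a new one with probability (20−i)/20 when i types are held, so the wait for the next new type is 20/(20−i).
E = 20/17 + 20/16 + 20/15 + 20/14 + 20/13 + 20/12 + 20/11 + 20/10 + 20/9 + 20/8 + 20/7 + 20/6 + 20/5 + 20/4 + 20/3 + 20/2 + 20/1 = 42142223/612612 ≈ 68.791.

68.791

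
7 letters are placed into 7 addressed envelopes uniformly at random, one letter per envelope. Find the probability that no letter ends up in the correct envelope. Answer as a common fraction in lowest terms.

103/280

This is the derangement probability: permutations of 7 with no fixed point.
D(7) = 7! · (1 − 1/1! + 1/2! − ··· + (−1)^7/7!) = 1854.
P = 1854/5040 = 103/280.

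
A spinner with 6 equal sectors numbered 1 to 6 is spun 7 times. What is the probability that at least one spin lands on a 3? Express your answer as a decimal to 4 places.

P(no spin lands on a 3) = (5/6)^7 ≈ 0.2791.
P(at least one) = 1 − 0.2791 = 0.7209.

0.7209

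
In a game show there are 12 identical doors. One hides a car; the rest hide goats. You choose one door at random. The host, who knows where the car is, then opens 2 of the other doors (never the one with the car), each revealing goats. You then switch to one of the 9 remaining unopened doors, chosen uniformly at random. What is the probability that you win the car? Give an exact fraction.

11/108

Your original door holds the car with probability 1/12, so the other 11 collectively hold it with probability 11/12.
The host can always find 2 empty doors to open, so the reveals don't change that 11/12; it is now spread over the 9 remaining unopened doors.
P(win by switching) = (11/12) · (1/9) = 11/108.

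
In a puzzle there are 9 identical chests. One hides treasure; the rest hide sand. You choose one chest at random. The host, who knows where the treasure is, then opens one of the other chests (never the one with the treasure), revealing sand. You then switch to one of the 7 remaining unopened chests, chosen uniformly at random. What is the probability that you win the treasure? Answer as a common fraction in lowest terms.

8/63

Your original chest holds the treasure with probability 1/9, so the other 8 collectively hold it with probability 8/9.
The host can always find an empty chest to open, so this doesn't change that 8/9; it is now spread over the 7 remaining unopened chests.
P(win by switching) = (8/9) · (1/7) = 8/63.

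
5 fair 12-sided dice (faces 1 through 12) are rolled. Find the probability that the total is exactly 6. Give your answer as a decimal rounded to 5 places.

There are 12^5 = 248832 equally likely outcomes.
The number of ordered 5-tuples from {1,…,12} summing to 6 is 5.
P(sum = 6) = 5/248832 ≈ 0.00002.

0.00002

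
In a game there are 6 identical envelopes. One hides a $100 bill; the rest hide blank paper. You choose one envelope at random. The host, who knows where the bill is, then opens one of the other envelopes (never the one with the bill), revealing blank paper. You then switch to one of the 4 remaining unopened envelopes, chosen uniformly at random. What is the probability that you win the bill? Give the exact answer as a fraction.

5/24

Your original envelope holds the bill with probability 1/6, so the other 5 collectively hold it with probability 5/6.
The host can always find an empty envelope to open, so this doesn't change that 5/6; it is now spread over the 4 remaining unopened envelopes.
P(win by switching) = (5/6) · (1/4) = 5/24.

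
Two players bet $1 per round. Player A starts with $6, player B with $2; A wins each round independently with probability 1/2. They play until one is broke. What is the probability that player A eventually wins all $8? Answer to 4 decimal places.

0.7500

With a fair step, P(i) = ½P(i−1) + ½P(i+1) with P(0)=0, P(8)=1 has the linear solution P(i) = i/8.
P(6) = 6/8 = 3/4 ≈ 0.7500.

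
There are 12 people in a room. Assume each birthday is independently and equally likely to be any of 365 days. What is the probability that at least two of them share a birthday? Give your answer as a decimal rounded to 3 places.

0.167

It's easier to compute the probability that all 12 are distinct.
P(all distinct) = 365/365 · 364/365 · ··· · 354/365 ≈ 0.833.
So the probability of at least one match is 1 − 0.833 = 0.167.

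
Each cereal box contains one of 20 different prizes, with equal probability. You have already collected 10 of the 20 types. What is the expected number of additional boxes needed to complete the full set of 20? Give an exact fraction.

Starting from 10 distinct types, each trial gives a new one with probability (20−i)/20 when i types are held, so the wait for the next new type is 20/(20−i).
E = 20/10 + 20/9 + 20/8 + 20/7 + 20/6 + 20/5 + 20/4 + 20/3 + 20/2 + 20/1 = 7381/126.

7381/126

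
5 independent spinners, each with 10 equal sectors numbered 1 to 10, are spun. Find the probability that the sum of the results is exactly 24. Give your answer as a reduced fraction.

There are 10^5 = 100000 equally likely outcomes.
The number of ordered 5-tuples from {1,…,10} summing to 24 is 5280.
P(sum = 24) = 5280/100000 = 33/625.

33/625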